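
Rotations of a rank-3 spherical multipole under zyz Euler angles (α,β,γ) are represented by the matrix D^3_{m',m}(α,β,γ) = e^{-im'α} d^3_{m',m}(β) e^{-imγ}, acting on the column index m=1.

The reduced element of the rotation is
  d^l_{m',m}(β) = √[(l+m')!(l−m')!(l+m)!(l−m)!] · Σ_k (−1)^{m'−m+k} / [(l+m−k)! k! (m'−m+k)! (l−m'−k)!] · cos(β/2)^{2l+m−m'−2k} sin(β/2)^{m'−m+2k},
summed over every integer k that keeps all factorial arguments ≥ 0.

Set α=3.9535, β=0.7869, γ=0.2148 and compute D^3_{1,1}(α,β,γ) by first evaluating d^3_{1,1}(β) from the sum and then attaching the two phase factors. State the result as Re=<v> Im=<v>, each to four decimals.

Re=0.0644 Im=-0.1064

First d^3_{1,1}(β=0.7869), then the phase factors e^{-i(1)α} and e^{-i(1)γ}:
Half-angle: c=0.923592, s=0.383377. N=√(24·2·24·2)=48.000000
k: max(0,(1)−(1))=0 … min(3+(1),3−(1))=2
  k=0: (−1)^0·48.0000/(48)·0.9236^6·0.3834^0 = +0.620699
  k=1: (−1)^1·48.0000/(6)·0.9236^4·0.3834^2 = -0.855584
  k=2: (−1)^2·48.0000/(8)·0.9236^2·0.3834^4 = +0.110565
d^3_{1,1}(0.7869) = +0.620699 -0.855584 +0.110565 = -0.124321
Attach z-rotation phases: D = e^{-i(1)(3.9535)}·(-0.124321)·e^{-i(1)(0.2148)} = +0.064353-0.106369i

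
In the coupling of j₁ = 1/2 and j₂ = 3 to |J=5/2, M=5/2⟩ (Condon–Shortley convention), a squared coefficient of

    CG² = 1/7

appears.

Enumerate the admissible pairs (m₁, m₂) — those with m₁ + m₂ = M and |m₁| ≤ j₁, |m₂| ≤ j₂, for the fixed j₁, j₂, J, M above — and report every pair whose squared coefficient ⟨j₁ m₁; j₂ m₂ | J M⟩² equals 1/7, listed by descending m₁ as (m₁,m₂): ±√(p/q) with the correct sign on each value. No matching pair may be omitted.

(1/2,2): +√(1/7)

Admissible pairs with m₁+m₂ = M = 5/2: (-1/2,3), (1/2,2)
  (m₁,m₂)=(1/2,2): CG² = 1/7, CG = +√(1/7)   ← matches the target
  (m₁,m₂)=(-1/2,3): CG² = 6/7, CG = −√(6/7)
Pairs with CG² = 1/7: (1/2,2): +√(1/7)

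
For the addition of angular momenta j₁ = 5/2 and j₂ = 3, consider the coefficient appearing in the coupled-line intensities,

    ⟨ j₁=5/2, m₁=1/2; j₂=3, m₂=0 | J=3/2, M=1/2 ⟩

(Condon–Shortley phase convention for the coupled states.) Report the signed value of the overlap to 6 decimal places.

+0.338062  (= +√(4/35))

j₁+j₂−J=4  J+j₁−j₂=1  J−j₁+j₂=2  j₁+j₂+J+1=8
(j₁±m₁, j₂±m₂, J±M) = (3,2,3,3,2,1)
P² = 144/35
sum k=1..2:
  [1] −1/12 = -1/12
  [2] +1/4 = 1/4
S = 1/6
C² = P²·S² = 4/35 ; C = +0.338062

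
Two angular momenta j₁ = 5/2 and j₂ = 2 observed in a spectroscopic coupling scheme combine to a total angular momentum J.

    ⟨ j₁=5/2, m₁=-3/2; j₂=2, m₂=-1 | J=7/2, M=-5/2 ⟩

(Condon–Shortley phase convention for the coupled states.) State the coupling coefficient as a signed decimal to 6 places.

-0.125988  (= −√(1/63))

j₁+j₂−J=1  J+j₁−j₂=4  J−j₁+j₂=3  j₁+j₂+J+1=9
(j₁±m₁, j₂±m₂, J±M) = (1,4,1,3,1,6)
P² = 2304/7
sum k=0..1:
  [0] +1/48 = 1/48
  [1] −1/36 = -1/36
S = -1/144
C² = P²·S² = 1/63 ; C = -0.125988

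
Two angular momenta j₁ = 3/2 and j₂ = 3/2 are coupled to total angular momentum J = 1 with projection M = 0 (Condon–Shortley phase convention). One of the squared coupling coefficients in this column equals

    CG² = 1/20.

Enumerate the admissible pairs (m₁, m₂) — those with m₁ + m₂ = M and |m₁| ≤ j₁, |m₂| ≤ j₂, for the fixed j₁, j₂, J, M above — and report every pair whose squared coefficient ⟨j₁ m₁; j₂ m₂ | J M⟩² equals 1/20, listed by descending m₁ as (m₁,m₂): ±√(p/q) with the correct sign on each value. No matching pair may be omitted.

(1/2,-1/2): −√(1/20); (-1/2,1/2): −√(1/20)

Admissible pairs with m₁+m₂ = M = 0: (-3/2,3/2), (-1/2,1/2), (1/2,-1/2), (3/2,-3/2)
  (m₁,m₂)=(3/2,-3/2): CG² = 9/20, CG = +√(9/20)
  (m₁,m₂)=(1/2,-1/2): CG² = 1/20, CG = −√(1/20)   ← matches the target
  (m₁,m₂)=(-1/2,1/2): CG² = 1/20, CG = −√(1/20)   ← matches the target
  (m₁,m₂)=(-3/2,3/2): CG² = 9/20, CG = +√(9/20)
Pairs with CG² = 1/20: (1/2,-1/2): −√(1/20); (-1/2,1/2): −√(1/20)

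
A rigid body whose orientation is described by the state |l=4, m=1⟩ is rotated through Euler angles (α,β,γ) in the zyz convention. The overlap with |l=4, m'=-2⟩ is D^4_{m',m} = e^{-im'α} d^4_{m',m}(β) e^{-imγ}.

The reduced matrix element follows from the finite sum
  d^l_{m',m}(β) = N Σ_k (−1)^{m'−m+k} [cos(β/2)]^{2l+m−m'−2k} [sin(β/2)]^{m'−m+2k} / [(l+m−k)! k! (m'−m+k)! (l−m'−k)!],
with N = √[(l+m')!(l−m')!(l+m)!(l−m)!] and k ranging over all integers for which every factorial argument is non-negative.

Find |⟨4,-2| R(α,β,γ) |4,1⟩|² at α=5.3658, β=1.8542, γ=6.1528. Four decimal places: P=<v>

Split into d^4_{-2,1}(β=1.8542) × two z-phases.
With c≡cos(β/2)=0.600156 and s≡sin(β/2)=0.799883, N=[2·720·120·6]^{1/2}=1018.233765
The bounds max(0,m−m')=3 and min(l+m,l−m')=5 give 3 terms
  k=3: (−1)^0·1018.2338/(72)·0.6002^5·0.7999^3 = +0.563528
  k=4: (−1)^1·1018.2338/(48)·0.6002^3·0.7999^5 = -1.501520
  k=5: (−1)^2·1018.2338/(240)·0.6002^1·0.7999^7 = +0.533440
d^4_{-2,1}(1.8542) = +0.563528 -1.501520 +0.533440 = -0.404552
|D^4_{-2,1}|² = |d^4_{-2,1}(β)|² = (-0.404552)² = 0.163662 (the z-rotation phases have unit modulus)

P=0.1637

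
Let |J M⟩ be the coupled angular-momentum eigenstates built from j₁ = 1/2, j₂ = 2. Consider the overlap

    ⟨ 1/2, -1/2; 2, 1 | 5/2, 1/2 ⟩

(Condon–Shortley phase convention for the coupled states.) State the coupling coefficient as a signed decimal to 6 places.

j₁+j₂−J=0  J+j₁−j₂=1  J−j₁+j₂=4  j₁+j₂+J+1=6
(j₁±m₁, j₂±m₂, J±M) = (0,1,3,1,3,2)
P² = 72/5
sum k=0..0:
  [0] +1/6 = 1/6
S = 1/6
C² = P²·S² = 2/5 ; C = +0.632456

+0.632456  (= +√(2/5))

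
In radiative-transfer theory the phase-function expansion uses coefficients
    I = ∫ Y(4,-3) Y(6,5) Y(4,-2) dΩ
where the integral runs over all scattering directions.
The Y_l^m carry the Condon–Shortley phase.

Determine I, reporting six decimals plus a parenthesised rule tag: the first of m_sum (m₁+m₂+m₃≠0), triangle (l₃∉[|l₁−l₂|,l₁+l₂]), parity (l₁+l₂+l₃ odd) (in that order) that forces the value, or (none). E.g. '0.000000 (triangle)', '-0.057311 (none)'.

Checks pass: Σm=0; 14 even; l₃=4∈[2,10].
(2·4+1)(2·6+1)(2·4+1) = 1053
Δ: 6! 2! 6! / 15! → 1/1261260
sum: t=2:+1/4608 t=3:−1/1296 t=4:+1/4608 = -7/20736
3j²(4 6 4; 0 0 0) = Δ·Π!·Σ² = 20/1287  (sign -1)
sum: t=5:−1/172800 t=6:+1/86400 = 1/172800
3j²(4 6 4; -3 5 -2) = Δ·Π!·Σ² = 1/130  (sign +1)
combine: 4πI² = 1053·20/1287·1/130 = 18/143
take √, sign -1: I = -0.10008369
No selection rule forces the value: the integral is nonzero (none).

-0.100084 (none)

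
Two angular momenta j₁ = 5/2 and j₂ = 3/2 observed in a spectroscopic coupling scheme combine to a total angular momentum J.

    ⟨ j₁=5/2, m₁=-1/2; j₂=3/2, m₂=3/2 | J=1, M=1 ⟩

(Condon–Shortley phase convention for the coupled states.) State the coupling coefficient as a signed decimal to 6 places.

-0.223607  (= −√(1/20))

j₁+j₂−J=3  J+j₁−j₂=2  J−j₁+j₂=0  j₁+j₂+J+1=6
(j₁±m₁, j₂±m₂, J±M) = (2,3,3,0,2,0)
P² = 36/5
sum k=3..3:
  [3] −1/12 = -1/12
S = -1/12
C² = P²·S² = 1/20 ; C = -0.223607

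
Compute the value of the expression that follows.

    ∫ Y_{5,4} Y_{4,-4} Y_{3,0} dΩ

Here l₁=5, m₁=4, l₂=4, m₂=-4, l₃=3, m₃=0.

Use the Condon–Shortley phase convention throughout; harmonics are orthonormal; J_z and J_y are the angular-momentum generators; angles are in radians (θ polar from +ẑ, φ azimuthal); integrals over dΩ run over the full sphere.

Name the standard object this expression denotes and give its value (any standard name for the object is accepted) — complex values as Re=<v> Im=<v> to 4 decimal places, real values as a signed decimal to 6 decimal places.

Gaunt coefficient, -0.207724

This is a Gaunt coefficient — the integral of a triple product of spherical harmonics over the sphere.
m-sum 0 ✓  L=12 even ✓  1≤3≤9 ✓
Π(2lᵢ+1) = 11×9×7 = 693
triangle coeff Δ(5,4,3) = 1/180180
Σ_t [2,4]: t=2:+1/576 t=3:−1/144 t=4:+1/576 = -1/288
(3j)²=20/1001 [(5 4 3; 0 0 0)], sign=+1
Σ_t [0,0]: t=0:+1/8640 = 1/8640
(3j)²=28/715 [(5 4 3; 4 -4 0)], sign=-1
⇒ 4πI² = 1008/1859
I = (-1)√(1008/1859/(4π)) = -0.20772350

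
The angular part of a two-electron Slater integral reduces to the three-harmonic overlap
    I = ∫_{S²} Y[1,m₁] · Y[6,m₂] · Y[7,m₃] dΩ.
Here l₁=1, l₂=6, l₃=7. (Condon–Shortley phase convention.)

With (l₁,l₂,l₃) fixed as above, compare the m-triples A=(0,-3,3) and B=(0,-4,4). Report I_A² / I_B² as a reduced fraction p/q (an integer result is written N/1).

Same 1,6,7: normalisation and zero-m 3j drop out of the ratio.
A: Δ: 0! 2! 12! / 15! → 1/1365; sum: t=0:+1/2177280 = 1/2177280; 3j²(1 6 7; 0 -3 3) = Δ·Π!·Σ² = 8/273  (sign +1)
B: Δ: 0! 2! 12! / 15! → 1/1365; sum: t=0:+1/7257600 = 1/7257600; 3j²(1 6 7; 0 -4 4) = Δ·Π!·Σ² = 11/455  (sign -1)
I_A²/I_B² = (8/273)/(11/455) = 40/33

40/33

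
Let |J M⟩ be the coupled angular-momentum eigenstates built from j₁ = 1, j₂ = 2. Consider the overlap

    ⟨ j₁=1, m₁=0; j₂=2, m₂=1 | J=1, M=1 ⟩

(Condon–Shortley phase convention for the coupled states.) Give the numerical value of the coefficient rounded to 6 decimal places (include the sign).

√[3·2!0!2!/5! · 1!1!3!1!2!0!] = √(6/5)
  +(−1)^1/∏(1,1,0,2,0,0)! = -1/2  (running -1/2)
⟨..|..⟩ = √(6/5)·(-1/2) = -0.547723

−√(3/10) = -0.547723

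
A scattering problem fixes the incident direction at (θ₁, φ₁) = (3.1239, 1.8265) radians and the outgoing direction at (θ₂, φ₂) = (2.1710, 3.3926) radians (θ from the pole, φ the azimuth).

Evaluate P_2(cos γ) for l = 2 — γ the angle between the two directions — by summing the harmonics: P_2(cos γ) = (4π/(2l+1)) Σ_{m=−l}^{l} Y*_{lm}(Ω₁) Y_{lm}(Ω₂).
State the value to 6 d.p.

-0.021517

Term-by-term m-sum for l=2 (normalisation 4π/5 = 2.513274):
  m=-2: (-0.00011 - 0.00006j) × (0.23059 - 0.12658j) = -0.00003 - 0.00000j  (running Σ = -0.00003 - 0.00000j)
  m=-1: (0.00346 - 0.01322j) × (0.34880 - 0.08944j) = 0.00002 - 0.00492j  (running Σ = -0.00001 - 0.00492j)
  m=0: (0.63049 + 0.00000j) × (-0.01355 + 0.00000j) = -0.00854 + 0.00000j  (running Σ = -0.00855 - 0.00492j)
  m=1: (-0.00346 - 0.01322j) × (-0.34880 - 0.08944j) = 0.00002 + 0.00492j  (running Σ = -0.00853 - 0.00000j)
  m=2: (-0.00011 + 0.00006j) × (0.23059 + 0.12658j) = -0.00003 + 0.00000j  (running Σ = -0.00856 + 0.00000j)
Total Σ_m = -0.00856 + 0.00000j. Multiply by 2.513274: -0.02152 + 0.00000j. P_2(cos γ) = -0.021517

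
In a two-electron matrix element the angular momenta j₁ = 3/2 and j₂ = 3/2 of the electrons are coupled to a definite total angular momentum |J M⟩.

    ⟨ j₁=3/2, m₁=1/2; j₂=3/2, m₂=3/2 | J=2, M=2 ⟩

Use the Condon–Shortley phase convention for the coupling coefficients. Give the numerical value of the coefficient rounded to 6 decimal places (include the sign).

−√(1/2) ≈ -0.707107

j₁+j₂−J=1  J+j₁−j₂=2  J−j₁+j₂=2  j₁+j₂+J+1=6
(j₁±m₁, j₂±m₂, J±M) = (2,1,3,0,4,0)
P² = 8
sum k=1..1:
  [1] −1/4 = -1/4
S = -1/4
C² = P²·S² = 1/2 ; C = -0.707107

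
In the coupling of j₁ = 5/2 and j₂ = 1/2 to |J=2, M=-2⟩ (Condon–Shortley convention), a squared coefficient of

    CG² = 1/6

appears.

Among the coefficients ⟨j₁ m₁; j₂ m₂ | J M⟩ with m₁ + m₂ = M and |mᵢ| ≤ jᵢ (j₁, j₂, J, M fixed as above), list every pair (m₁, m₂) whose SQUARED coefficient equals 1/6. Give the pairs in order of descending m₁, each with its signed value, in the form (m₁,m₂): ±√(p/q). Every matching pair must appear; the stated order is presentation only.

Admissible pairs with m₁+m₂ = M = -2: (-5/2,1/2), (-3/2,-1/2)
  (m₁,m₂)=(-3/2,-1/2): CG² = 1/6, CG = +√(1/6)   ← matches the target
  (m₁,m₂)=(-5/2,1/2): CG² = 5/6, CG = −√(5/6)
Pairs with CG² = 1/6: (-3/2,-1/2): +√(1/6)

(-3/2,-1/2): +√(1/6)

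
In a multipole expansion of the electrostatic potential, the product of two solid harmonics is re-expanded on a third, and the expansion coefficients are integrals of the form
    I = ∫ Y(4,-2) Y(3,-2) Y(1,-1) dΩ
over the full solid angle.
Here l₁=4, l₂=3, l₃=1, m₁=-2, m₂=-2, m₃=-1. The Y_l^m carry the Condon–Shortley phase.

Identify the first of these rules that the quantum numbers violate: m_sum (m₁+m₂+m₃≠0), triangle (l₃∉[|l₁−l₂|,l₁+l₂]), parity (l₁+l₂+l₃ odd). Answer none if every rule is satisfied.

m_sum

Σmᵢ = -5  ✗
l₃∈[|l₁−l₂|,l₁+l₂]=[1,7], have l₃=1
Σlᵢ = 8 ⇒ even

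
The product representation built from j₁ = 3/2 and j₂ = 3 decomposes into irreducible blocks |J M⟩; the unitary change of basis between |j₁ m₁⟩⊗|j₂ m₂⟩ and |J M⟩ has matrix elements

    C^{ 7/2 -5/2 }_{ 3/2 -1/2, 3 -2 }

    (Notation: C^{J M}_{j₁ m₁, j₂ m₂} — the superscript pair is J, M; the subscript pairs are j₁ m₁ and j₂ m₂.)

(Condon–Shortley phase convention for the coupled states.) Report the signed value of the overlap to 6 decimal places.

√[8·1!2!5!/9! · 1!2!1!5!1!6!] = √(6400/7)
  +(−1)^0/∏(0,1,2,1,0,4)! = 1/48  (running 1/48)
  +(−1)^1/∏(1,0,1,0,1,5)! = -1/120  (running 1/80)
⟨..|..⟩ = √(6400/7)·(1/80) = +0.377964

+√(1/7) = +0.377964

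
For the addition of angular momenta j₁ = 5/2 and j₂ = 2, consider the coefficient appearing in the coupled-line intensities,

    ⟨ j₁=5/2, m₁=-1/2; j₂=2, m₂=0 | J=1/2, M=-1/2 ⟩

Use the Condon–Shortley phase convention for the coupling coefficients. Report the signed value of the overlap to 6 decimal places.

j₁+j₂−J=4  J+j₁−j₂=1  J−j₁+j₂=0  j₁+j₂+J+1=6
(j₁±m₁, j₂±m₂, J±M) = (2,3,2,2,0,1)
P² = 16/5
sum k=2..2:
  [2] +1/4 = 1/4
S = 1/4
C² = P²·S² = 1/5 ; C = +0.447214

+0.447214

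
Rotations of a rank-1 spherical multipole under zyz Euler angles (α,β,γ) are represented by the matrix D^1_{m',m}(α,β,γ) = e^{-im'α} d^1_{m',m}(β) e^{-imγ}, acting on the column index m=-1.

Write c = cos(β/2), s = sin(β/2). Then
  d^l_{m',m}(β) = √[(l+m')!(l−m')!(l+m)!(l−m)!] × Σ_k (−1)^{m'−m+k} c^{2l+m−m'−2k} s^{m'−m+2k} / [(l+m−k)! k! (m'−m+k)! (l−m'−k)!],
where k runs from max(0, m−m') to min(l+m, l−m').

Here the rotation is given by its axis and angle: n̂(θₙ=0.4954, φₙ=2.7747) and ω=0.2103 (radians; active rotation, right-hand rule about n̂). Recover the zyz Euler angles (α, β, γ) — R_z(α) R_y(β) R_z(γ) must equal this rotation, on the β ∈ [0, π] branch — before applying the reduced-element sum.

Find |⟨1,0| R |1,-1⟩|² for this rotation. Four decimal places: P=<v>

Axis–angle → zyz. n̂ = (sinθₙcosφₙ, sinθₙsinφₙ, cosθₙ) = (-0.443745, +0.170528, +0.879779), ω = 0.2103.
R = I cosω + sinω [n̂]ₓ + (1−cosω) n̂n̂ᵀ gives
  R = [+0.982307, -0.185324, +0.026997; +0.181990, +0.978609, +0.095939; -0.044199, -0.089328, +0.995021]
β = atan2(√(R₁₃²+R₂₃²), R₃₃) = 0.099830; α = atan2(R₂₃, R₁₃) mod 2π = 1.296489; γ = atan2(R₃₂, −R₃₁) mod 2π = 5.171867
First d^1_{0,-1}(β=0.0998), then the phase factors e^{-i(0)α} and e^{-i(-1)γ}:
With c≡cos(β/2)=0.998754 and s≡sin(β/2)=0.049895, N=[1·1·1·2]^{1/2}=1.414214
k∈{0} keeps every argument non-negative
  k=0: (−1)^1·1.4142/(1)·0.9988^1·0.0499^1 = -0.070474
d^1_{0,-1}(0.0998) = -0.070474
|D^1_{0,-1}|² = |d^1_{0,-1}(β)|² = (-0.070474)² = 0.004967 (the z-rotation phases have unit modulus)

P=0.0050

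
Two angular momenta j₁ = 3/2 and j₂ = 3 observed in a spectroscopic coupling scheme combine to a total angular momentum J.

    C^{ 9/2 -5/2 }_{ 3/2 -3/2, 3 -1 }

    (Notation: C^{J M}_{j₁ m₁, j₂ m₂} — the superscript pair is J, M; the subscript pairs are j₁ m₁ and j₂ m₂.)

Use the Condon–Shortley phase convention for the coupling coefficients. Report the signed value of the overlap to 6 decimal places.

triangle: 0!·3!·6!/10! = 4320/3628800
(j±m)!: 0!·3!·2!·4!·2!·7! = 2903040
prefactor² = (2J+1)·Δ·N² = 34560
  k=0: +1/(0!·0!·3!·2!·0!·4!) = 1/288
Σ = 1/288  ⇒  CG² = 34560·(1/288)² = 5/12
CG = +√(5/12) = +0.645497

+√(5/12) = +0.645497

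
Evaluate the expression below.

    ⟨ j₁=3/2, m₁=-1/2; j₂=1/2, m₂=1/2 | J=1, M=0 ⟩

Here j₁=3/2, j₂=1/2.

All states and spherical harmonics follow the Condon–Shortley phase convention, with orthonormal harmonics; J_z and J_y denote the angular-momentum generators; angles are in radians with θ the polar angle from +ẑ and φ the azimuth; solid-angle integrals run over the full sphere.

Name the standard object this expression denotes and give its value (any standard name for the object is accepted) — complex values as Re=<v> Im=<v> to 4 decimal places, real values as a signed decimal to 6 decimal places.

This is a Clebsch–Gordan (vector-coupling) coefficient.
j₁+j₂−J=1  J+j₁−j₂=2  J−j₁+j₂=0  j₁+j₂+J+1=4
(j₁±m₁, j₂±m₂, J±M) = (1,2,1,0,1,1)
P² = 1/2
sum k=1..1:
  [1] −1/1 = -1
S = -1
C² = P²·S² = 1/2 ; C = -0.707107

Clebsch–Gordan coefficient, −√(1/2) ≈ -0.707107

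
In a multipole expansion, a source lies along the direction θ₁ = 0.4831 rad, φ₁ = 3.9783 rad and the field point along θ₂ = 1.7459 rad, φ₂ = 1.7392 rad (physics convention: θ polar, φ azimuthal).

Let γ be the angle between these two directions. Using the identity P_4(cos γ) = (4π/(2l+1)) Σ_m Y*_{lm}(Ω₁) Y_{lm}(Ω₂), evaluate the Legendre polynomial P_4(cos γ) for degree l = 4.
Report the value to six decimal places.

-0.182886

Addition theorem: P_4(cos γ) = (4π/9) Σ_m Y*_{lm}(Ω₁) Y_{lm}(Ω₂), m = −4…4:
  term(m=-4) = -0.007650+0.003870i   from Y*(Ω₁)=-0.020173-0.004199i, Y(Ω₂)=+0.325196-0.259557i
  term(m=-3) = -0.020987-0.009730i   from Y*(Ω₁)=+0.089681-0.065590i, Y(Ω₂)=-0.100769-0.182193i
  term(m=-2) = +0.019211+0.080528i   from Y*(Ω₁)=-0.033198+0.322371i, Y(Ω₂)=+0.241107-0.084423i
  term(m=-1) = -0.067917+0.086026i   from Y*(Ω₁)=-0.324564-0.359704i, Y(Ω₂)=-0.037918-0.223028i
  term(m=+0) = +0.023704+0.000000i   from Y*(Ω₁)=+0.105607-0.000000i, Y(Ω₂)=+0.224452+0.000000i
  term(m=+1) = -0.067917-0.086026i   from Y*(Ω₁)=+0.324564-0.359704i, Y(Ω₂)=+0.037918-0.223028i
  term(m=+2) = +0.019211-0.080528i   from Y*(Ω₁)=-0.033198-0.322371i, Y(Ω₂)=+0.241107+0.084423i
  term(m=+3) = -0.020987+0.009730i   from Y*(Ω₁)=-0.089681-0.065590i, Y(Ω₂)=+0.100769-0.182193i
  term(m=+4) = -0.007650-0.003870i   from Y*(Ω₁)=-0.020173+0.004199i, Y(Ω₂)=+0.325196+0.259557i
Accumulated sum -0.130982-0.000000i; after 4π/(2l+1) scaling, -0.182886-0.000000i ⇒ P_4 = -0.182886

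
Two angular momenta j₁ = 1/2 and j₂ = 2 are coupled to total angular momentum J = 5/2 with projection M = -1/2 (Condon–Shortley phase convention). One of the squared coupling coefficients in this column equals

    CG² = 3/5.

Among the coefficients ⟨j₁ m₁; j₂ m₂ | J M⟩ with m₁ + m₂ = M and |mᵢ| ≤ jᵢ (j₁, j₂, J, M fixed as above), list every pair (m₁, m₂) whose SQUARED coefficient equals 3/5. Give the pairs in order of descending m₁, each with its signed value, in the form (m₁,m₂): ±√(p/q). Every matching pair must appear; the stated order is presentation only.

Admissible pairs with m₁+m₂ = M = -1/2: (-1/2,0), (1/2,-1)
  (m₁,m₂)=(1/2,-1): CG² = 2/5, CG = +√(2/5)
  (m₁,m₂)=(-1/2,0): CG² = 3/5, CG = +√(3/5)   ← matches the target
Pairs with CG² = 3/5: (-1/2,0): +√(3/5)

(-1/2,0): +√(3/5)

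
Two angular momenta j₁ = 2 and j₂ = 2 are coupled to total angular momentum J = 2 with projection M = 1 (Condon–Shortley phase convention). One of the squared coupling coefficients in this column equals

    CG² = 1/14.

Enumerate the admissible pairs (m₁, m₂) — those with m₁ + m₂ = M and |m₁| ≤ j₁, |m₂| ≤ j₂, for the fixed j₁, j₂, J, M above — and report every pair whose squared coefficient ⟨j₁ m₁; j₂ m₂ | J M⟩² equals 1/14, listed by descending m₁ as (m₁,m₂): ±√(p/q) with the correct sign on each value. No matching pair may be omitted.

Admissible pairs with m₁+m₂ = M = 1: (-1,2), (0,1), (1,0), (2,-1)
  (m₁,m₂)=(2,-1): CG² = 3/7, CG = +√(3/7)
  (m₁,m₂)=(1,0): CG² = 1/14, CG = −√(1/14)   ← matches the target
  (m₁,m₂)=(0,1): CG² = 1/14, CG = −√(1/14)   ← matches the target
  (m₁,m₂)=(-1,2): CG² = 3/7, CG = +√(3/7)
Pairs with CG² = 1/14: (1,0): −√(1/14); (0,1): −√(1/14)

(1,0): −√(1/14); (0,1): −√(1/14)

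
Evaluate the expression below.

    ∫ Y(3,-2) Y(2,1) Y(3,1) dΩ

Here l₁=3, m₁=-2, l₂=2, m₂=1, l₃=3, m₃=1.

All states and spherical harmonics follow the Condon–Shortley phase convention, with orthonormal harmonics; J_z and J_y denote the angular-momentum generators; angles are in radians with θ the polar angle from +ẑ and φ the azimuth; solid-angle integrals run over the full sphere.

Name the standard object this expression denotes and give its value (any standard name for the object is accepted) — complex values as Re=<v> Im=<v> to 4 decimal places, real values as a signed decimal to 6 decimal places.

This is a Gaunt coefficient — the integral of a triple product of spherical harmonics over the sphere.
Checks pass: Σm=0; 8 even; l₃=3∈[1,5].
(2·3+1)(2·2+1)(2·3+1) = 245
Δ: 2! 4! 2! / 9! → 1/3780
sum: t=0:+1/24 t=1:−1/4 t=2:+1/24 = -1/6
3j²(3 2 3; 0 0 0) = Δ·Π!·Σ² = 4/105  (sign +1)
sum: t=1:−1/48 t=2:+1/12 = 1/16
3j²(3 2 3; -2 1 1) = Δ·Π!·Σ² = 1/28  (sign +1)
combine: 4πI² = 245·4/105·1/28 = 1/3
take √, sign +1: I = 0.16286750

Gaunt coefficient, +0.162868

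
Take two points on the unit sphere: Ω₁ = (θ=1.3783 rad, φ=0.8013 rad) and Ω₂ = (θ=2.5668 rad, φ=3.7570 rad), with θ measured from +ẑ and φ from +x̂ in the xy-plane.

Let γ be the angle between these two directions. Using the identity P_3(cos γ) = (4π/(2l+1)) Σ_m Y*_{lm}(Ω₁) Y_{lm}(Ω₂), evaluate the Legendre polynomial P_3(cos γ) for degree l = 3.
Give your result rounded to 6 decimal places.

0.223966

Addition theorem: P_3(cos γ) = (4π/7) Σ_m Y*_{lm}(Ω₁) Y_{lm}(Ω₂), m = −3…3:
  m=-3: Y*=(-0.291961, 0.265354)  Y=(0.018233, 0.064516)  product (-0.022443, -0.013998)
  m=-2: Y*=(-0.005990, 0.188265)  Y=(-0.084543, 0.239013)  product (-0.044491, -0.017348)
  m=-1: Y*=(-0.180318, -0.186146)  Y=(-0.361845, 0.255824)  product (0.112868, 0.021226)
  m=+0: Y*=(-0.201112, -0.000000)  Y=(-0.163547, 0.000000)  product (0.032891, 0.000000)
  m=+1: Y*=(0.180318, -0.186146)  Y=(0.361845, 0.255824)  product (0.112868, -0.021226)
  m=+2: Y*=(-0.005990, -0.188265)  Y=(-0.084543, -0.239013)  product (-0.044491, 0.017348)
  m=+3: Y*=(0.291961, 0.265354)  Y=(-0.018233, 0.064516)  product (-0.022443, 0.013998)
Σ over m = (0.124759, 0.000000); ×(4π/7) → (0.223966, 0.000000). Real part: 0.223966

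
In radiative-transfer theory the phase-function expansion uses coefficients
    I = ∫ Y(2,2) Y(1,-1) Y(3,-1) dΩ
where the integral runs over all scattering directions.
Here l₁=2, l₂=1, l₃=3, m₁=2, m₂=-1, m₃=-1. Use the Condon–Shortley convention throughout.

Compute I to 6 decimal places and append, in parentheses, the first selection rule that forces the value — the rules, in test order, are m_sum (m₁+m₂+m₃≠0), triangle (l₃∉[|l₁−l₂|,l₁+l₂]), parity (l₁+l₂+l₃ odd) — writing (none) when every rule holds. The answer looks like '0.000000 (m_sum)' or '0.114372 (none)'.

m-sum 0 ✓  L=6 even ✓  1≤3≤3 ✓
Π(2lᵢ+1) = 5×3×7 = 105
triangle coeff Δ(2,1,3) = 1/105
Σ_t [0,0]: t=0:+1/4 = 1/4
(3j)²=3/35 [(2 1 3; 0 0 0)], sign=-1
Σ_t [0,0]: t=0:+1/48 = 1/48
(3j)²=1/105 [(2 1 3; 2 -1 -1)], sign=+1
⇒ 4πI² = 3/35
I = (-1)√(3/35/(4π)) = -0.08258890
No selection rule forces the value: the integral is nonzero (none).

-0.082589 (none)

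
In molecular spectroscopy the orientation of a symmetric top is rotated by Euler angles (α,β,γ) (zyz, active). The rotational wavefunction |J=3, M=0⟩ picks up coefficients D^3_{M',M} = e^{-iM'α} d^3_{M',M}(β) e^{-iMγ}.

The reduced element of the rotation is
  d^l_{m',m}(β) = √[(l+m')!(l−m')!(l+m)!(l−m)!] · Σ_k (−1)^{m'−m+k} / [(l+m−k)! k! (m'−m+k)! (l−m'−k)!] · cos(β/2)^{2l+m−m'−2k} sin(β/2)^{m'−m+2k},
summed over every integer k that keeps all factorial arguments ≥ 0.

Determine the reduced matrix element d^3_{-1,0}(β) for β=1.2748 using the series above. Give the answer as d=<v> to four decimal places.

d=-0.2380

d^3_{-1,0}(β=1.2748) via the finite sum:
Half-angle: c=0.803646, s=0.595108. N=√(2·24·6·6)=41.569219
Admissible k: 1..3 (factorial args all ≥0)
  k=1: (−1)^0·41.5692/(12)·0.8036^5·0.5951^1 = +0.691050
  k=2: (−1)^1·41.5692/(4)·0.8036^3·0.5951^3 = -1.136824
  k=3: (−1)^2·41.5692/(12)·0.8036^1·0.5951^5 = +0.207795
d^3_{-1,0}(1.2748) = +0.691050 -1.136824 +0.207795 = -0.237979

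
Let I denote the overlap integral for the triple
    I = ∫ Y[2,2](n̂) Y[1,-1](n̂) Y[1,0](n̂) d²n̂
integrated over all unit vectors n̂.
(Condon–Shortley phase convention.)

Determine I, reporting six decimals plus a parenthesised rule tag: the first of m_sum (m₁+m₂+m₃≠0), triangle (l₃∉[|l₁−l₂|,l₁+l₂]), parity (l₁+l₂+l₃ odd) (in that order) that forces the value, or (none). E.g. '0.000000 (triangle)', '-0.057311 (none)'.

0.000000 (m_sum)

m-sum = 2 − 1 + 0 = 1 ≠ 0 ⇒ I = 0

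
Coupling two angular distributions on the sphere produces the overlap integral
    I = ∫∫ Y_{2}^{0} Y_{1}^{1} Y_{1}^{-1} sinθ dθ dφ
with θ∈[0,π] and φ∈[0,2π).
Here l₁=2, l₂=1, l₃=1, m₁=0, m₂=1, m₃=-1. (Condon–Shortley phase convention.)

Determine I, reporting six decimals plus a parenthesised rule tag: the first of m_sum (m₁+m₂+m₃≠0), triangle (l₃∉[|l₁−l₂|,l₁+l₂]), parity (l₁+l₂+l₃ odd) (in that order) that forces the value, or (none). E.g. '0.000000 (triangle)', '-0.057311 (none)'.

0.126157 (none)

Rules hold: Σm=0, L=4 even, 1≤1≤3.
N = 5·3·3 = 45
Δ = 2!·2!·0!/5! = 1/30
Racah Σ t=1..1: t=1:−1/1 = -1/1
⇒ 3j(2 1 1; 0 0 0)² = 2/15, sgn +1
Racah Σ t=2..2: t=2:+1/4 = 1/4
⇒ 3j(2 1 1; 0 1 -1)² = 1/30, sgn +1
4πI² = N·(3j₀)²·(3jₘ)² = 1/5
I = +1·√(0.2/4π) = 0.12615663
No selection rule forces the value: the integral is nonzero (none).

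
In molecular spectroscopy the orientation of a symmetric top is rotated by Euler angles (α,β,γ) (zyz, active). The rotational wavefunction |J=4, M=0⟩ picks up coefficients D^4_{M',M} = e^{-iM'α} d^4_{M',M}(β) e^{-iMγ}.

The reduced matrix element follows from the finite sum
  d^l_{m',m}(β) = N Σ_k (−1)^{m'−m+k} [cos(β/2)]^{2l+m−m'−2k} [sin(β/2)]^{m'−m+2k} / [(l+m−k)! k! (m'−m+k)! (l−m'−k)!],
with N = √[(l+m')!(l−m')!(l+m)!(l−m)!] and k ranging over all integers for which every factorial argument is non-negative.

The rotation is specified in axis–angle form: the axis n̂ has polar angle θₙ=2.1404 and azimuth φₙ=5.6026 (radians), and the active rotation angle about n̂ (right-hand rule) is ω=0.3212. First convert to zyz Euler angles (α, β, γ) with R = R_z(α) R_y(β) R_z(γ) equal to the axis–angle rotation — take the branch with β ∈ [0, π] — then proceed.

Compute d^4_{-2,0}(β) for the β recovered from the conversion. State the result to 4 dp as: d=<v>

d=0.1549

Axis–angle → zyz. n̂ = (sinθₙcosφₙ, sinθₙsinφₙ, cosθₙ) = (+0.654495, -0.529899, -0.539298), ω = 0.3212.
R = I cosω + sinω [n̂]ₓ + (1−cosω) n̂n̂ᵀ gives
  R = [+0.970765, +0.152522, -0.185344; -0.187997, +0.963218, -0.192013; +0.149240, +0.221243, +0.963732]
β = atan2(√(R₁₃²+R₂₃²), R₃₃) = 0.270147; α = atan2(R₂₃, R₁₃) mod 2π = 3.944661; γ = atan2(R₃₂, −R₃₁) mod 2π = 2.164239
d^4_{-2,0}(β=0.2701) via the finite sum:
Half-angle: c=0.990891, s=0.134663. N=√(2·720·24·24)=910.735966
k∈{2,3,4} keeps every argument non-negative
  k=2: (−1)^0·910.7360/(96)·0.9909^6·0.1347^2 = +0.162845
  k=3: (−1)^1·910.7360/(36)·0.9909^4·0.1347^4 = -0.008020
  k=4: (−1)^2·910.7360/(96)·0.9909^2·0.1347^6 = +0.000056
d^4_{-2,0}(0.2701) = +0.162845 -0.008020 +0.000056 = +0.154880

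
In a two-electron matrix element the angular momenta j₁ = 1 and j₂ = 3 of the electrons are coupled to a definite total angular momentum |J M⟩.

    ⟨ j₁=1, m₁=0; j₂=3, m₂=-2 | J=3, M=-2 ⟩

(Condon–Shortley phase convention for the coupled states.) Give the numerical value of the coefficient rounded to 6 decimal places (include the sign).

√[7·1!1!5!/8! · 1!1!1!5!1!5!] = √(300)
  +(−1)^0/∏(0,1,1,1,0,4)! = 1/24  (running 1/24)
  +(−1)^1/∏(1,0,0,0,1,5)! = -1/120  (running 1/30)
⟨..|..⟩ = √(300)·(1/30) = +0.577350

+0.577350  (= +√(1/3))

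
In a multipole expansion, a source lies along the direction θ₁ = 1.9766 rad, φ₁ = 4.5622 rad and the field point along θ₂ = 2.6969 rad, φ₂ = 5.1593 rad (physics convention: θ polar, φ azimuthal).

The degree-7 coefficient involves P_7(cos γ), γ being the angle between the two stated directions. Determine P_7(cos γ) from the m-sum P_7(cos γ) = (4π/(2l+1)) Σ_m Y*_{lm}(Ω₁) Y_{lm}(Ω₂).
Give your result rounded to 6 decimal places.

Addition theorem: P_7(cos γ) = (4π/15) Σ_m Y*_{lm}(Ω₁) Y_{lm}(Ω₂), m = −7…7:
  term(m=-7) = -0.00019 + 0.00032j   from Y*(Ω₁)=0.23992 + 0.13720j, Y(Ω₂)=-0.00002 + 0.00136j
  term(m=-6) = -0.00430 + 0.00203j   from Y*(Ω₁)=0.27579 - 0.34835j, Y(Ω₂)=-0.00959 - 0.00475j
  term(m=-5) = -0.01263 - 0.00199j   from Y*(Ω₁)=-0.16816 - 0.18017j, Y(Ω₂)=0.04085 - 0.03195j
  term(m=-4) = 0.02528 + 0.02370j   from Y*(Ω₁)=0.16590 - 0.11368j, Y(Ω₂)=0.03707 + 0.16826j
  term(m=-3) = 0.02784 + 0.12422j   from Y*(Ω₁)=-0.14246 - 0.29449j, Y(Ω₂)=-0.37889 - 0.08874j
  term(m=-2) = 0.01356 - 0.03429j   from Y*(Ω₁)=0.06629 - 0.02053j, Y(Ω₂)=0.33283 - 0.41414j
  term(m=-1) = 0.06363 - 0.04326j   from Y*(Ω₁)=-0.04953 - 0.32729j, Y(Ω₂)=0.10046 + 0.20962j
  term(m=+0) = 0.01179 + 0.00000j   from Y*(Ω₁)=0.03013 + 0.00000j, Y(Ω₂)=0.39136 + 0.00000j
  term(m=+1) = 0.06363 + 0.04326j   from Y*(Ω₁)=0.04953 - 0.32729j, Y(Ω₂)=-0.10046 + 0.20962j
  term(m=+2) = 0.01356 + 0.03429j   from Y*(Ω₁)=0.06629 + 0.02053j, Y(Ω₂)=0.33283 + 0.41414j
  term(m=+3) = 0.02784 - 0.12422j   from Y*(Ω₁)=0.14246 - 0.29449j, Y(Ω₂)=0.37889 - 0.08874j
  term(m=+4) = 0.02528 - 0.02370j   from Y*(Ω₁)=0.16590 + 0.11368j, Y(Ω₂)=0.03707 - 0.16826j
  term(m=+5) = -0.01263 + 0.00199j   from Y*(Ω₁)=0.16816 - 0.18017j, Y(Ω₂)=-0.04085 - 0.03195j
  term(m=+6) = -0.00430 - 0.00203j   from Y*(Ω₁)=0.27579 + 0.34835j, Y(Ω₂)=-0.00959 + 0.00475j
  term(m=+7) = -0.00019 - 0.00032j   from Y*(Ω₁)=-0.23992 + 0.13720j, Y(Ω₂)=0.00002 + 0.00136j
Σ over m = 0.23818 + 0.00000j; ×(4π/15) → 0.19954 + 0.00000j. Real part: 0.199537

0.199537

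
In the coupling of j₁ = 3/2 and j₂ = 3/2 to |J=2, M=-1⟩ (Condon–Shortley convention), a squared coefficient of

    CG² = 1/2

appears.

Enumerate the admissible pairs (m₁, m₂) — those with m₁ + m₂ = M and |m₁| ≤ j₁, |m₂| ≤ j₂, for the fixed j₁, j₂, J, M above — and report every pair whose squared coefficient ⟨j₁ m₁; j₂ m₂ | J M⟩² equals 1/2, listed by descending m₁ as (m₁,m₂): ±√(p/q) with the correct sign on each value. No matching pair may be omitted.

Admissible pairs with m₁+m₂ = M = -1: (-3/2,1/2), (-1/2,-1/2), (1/2,-3/2)
  (m₁,m₂)=(1/2,-3/2): CG² = 1/2, CG = +√(1/2)   ← matches the target
  (m₁,m₂)=(-1/2,-1/2): CG² = 0/1, CG = 0
  (m₁,m₂)=(-3/2,1/2): CG² = 1/2, CG = −√(1/2)   ← matches the target
Pairs with CG² = 1/2: (1/2,-3/2): +√(1/2); (-3/2,1/2): −√(1/2)

(1/2,-3/2): +√(1/2); (-3/2,1/2): −√(1/2)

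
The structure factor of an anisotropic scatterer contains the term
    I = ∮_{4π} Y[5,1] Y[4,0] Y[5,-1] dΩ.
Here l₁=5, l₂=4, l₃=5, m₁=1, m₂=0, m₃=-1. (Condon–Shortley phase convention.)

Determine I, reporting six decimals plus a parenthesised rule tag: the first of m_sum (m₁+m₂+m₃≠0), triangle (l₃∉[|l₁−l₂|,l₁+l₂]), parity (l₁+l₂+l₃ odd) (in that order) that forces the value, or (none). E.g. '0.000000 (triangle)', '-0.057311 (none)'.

-0.086798 (none)

Rules hold: Σm=0, L=14 even, 1≤5≤9.
N = 11·9·11 = 1089
Δ = 4!·6!·4!/15! = 1/3153150
Racah Σ t=0..4: t=0:+1/69120 t=1:−1/1728 t=2:+1/576 t=3:−1/1728 t=4:+1/69120 = 7/11520
⇒ 3j(5 4 5; 0 0 0)² = 2/143, sgn -1
Racah Σ t=0..4: t=0:+1/27648 t=1:−1/1296 t=2:+1/768 t=3:−1/4320 t=4:+1/414720 = 7/20736
⇒ 3j(5 4 5; 1 0 -1)² = 8/1287, sgn +1
4πI² = N·(3j₀)²·(3jₘ)² = 16/169
I = -1·√(0.0946746/4π) = -0.08679840
No selection rule forces the value: the integral is nonzero (none).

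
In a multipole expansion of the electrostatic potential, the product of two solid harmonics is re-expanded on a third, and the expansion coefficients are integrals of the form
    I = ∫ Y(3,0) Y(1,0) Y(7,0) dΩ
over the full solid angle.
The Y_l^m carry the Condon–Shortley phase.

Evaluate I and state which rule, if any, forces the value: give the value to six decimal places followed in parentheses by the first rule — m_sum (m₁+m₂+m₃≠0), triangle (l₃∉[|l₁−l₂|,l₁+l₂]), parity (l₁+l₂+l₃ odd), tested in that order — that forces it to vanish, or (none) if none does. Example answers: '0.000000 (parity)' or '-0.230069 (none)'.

triangle: need 2≤l₃≤4, have 7; I=0

0.000000 (triangle)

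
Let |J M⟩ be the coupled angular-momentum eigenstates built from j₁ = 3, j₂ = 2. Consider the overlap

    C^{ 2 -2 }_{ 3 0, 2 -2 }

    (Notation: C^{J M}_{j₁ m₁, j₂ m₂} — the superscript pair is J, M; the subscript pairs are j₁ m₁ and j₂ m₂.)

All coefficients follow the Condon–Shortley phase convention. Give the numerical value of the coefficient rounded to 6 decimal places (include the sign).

triangle: 3!·3!·1!/8! = 36/40320
(j±m)!: 3!·3!·0!·4!·0!·4! = 20736
prefactor² = (2J+1)·Δ·N² = 648/7
  k=0: +1/(0!·3!·3!·0!·0!·1!) = 1/36
Σ = 1/36  ⇒  CG² = 648/7·(1/36)² = 1/14
CG = +√(1/14) = +0.267261

+0.267261  (= +√(1/14))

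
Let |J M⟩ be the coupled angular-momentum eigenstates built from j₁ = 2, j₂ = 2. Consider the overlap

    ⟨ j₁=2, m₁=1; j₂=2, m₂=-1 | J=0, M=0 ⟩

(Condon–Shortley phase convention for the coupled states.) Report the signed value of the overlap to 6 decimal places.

−√(1/5) = -0.447214

j₁+j₂−J=4  J+j₁−j₂=0  J−j₁+j₂=0  j₁+j₂+J+1=5
(j₁±m₁, j₂±m₂, J±M) = (3,1,1,3,0,0)
P² = 36/5
sum k=1..1:
  [1] −1/6 = -1/6
S = -1/6
C² = P²·S² = 1/5 ; C = -0.447214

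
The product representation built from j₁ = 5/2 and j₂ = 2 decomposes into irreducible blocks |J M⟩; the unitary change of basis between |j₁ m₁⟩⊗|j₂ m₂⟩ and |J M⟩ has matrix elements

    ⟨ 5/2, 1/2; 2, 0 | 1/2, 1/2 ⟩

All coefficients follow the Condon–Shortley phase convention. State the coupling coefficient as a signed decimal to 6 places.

+√(1/5) = +0.447214

√[2·4!1!0!/6! · 3!2!2!2!1!0!] = √(16/5)
  +(−1)^2/∏(2,2,0,0,1,0)! = 1/4  (running 1/4)
⟨..|..⟩ = √(16/5)·(1/4) = +0.447214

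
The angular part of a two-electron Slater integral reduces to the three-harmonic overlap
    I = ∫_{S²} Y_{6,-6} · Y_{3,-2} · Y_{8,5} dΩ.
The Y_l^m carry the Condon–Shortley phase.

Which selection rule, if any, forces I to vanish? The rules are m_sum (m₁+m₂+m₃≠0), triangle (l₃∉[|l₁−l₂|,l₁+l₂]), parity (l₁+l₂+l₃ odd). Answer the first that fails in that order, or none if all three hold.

m_sum

m₁+m₂+m₃ = -6 − 2 + 5 = -3  ✗
triangle: |6−3|=3 ≤ l₃=8 ≤ 6+3=9
parity: l₁+l₂+l₃ = 17 is odd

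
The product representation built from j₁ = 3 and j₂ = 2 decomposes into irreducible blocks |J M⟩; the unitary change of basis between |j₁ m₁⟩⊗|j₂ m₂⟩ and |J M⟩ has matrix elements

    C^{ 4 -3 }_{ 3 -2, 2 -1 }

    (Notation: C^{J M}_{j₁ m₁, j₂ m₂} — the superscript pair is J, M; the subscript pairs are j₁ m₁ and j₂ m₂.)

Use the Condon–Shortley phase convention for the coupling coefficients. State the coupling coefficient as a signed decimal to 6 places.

-0.223607

triangle: 1!·5!·3!/10! = 720/3628800
(j±m)!: 1!·5!·1!·3!·1!·7! = 3628800
prefactor² = (2J+1)·Δ·N² = 6480
  k=0: +1/(0!·1!·5!·1!·0!·2!) = 1/240
  k=1: −1/(1!·0!·4!·0!·1!·3!) = -1/144
Σ = -1/360  ⇒  CG² = 6480·(-1/360)² = 1/20
CG = −√(1/20) = -0.223607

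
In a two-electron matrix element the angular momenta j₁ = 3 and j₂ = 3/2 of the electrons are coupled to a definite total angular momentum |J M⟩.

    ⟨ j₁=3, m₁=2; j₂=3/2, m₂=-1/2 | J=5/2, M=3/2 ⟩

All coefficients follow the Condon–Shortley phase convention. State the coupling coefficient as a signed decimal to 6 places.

triangle: 2!×4!×1!/8! = 48/40320
(j±m)!: 5!×1!×1!×2!×4!×1! = 5760
prefactor² = (2J+1)×Δ×N² = 288/7
  k=0: +1/(0!×2!×1!×1!×3!×0!) = 1/12
  k=1: −1/(1!×1!×0!×0!×4!×1!) = -1/24
Σ = 1/24  ⇒  CG² = 288/7×(1/24)² = 1/14
CG = +√(1/14) = +0.267261

+√(1/14) ≈ +0.267261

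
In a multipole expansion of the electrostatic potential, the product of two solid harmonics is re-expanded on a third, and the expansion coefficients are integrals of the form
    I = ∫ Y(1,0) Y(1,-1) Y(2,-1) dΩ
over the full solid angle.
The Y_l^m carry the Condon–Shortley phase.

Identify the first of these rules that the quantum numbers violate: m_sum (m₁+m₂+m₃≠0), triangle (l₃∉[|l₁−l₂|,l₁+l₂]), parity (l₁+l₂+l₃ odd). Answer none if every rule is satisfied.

m_sum

Σmᵢ = -2  ✗
l₃∈[|l₁−l₂|,l₁+l₂]=[0,2], have l₃=2
Σlᵢ = 4 ⇒ even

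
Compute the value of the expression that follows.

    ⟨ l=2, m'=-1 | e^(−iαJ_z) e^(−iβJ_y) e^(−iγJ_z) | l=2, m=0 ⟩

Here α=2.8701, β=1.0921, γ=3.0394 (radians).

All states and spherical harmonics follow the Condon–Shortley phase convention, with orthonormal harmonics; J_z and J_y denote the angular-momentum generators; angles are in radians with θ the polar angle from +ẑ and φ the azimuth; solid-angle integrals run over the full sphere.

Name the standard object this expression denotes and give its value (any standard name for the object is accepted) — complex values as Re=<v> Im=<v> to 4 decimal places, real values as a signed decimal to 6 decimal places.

Wigner D-matrix element, Re=-0.4824 Im=0.1343

This is a Wigner D-matrix element — the rotation-matrix element ⟨l m'| R(α,β,γ) |l m⟩ in the angular-momentum basis.
D^2_{-1,0}(2.8701,1.0921,3.0394) = e^{-i·-1·2.8701}·d^2_{-1,0}(1.0921)·e^{-i·0·3.0394}. Compute d first:
Half-angle: c=0.854582, s=0.519316. N=√(1·6·2·2)=4.898979
The bounds max(0,m−m')=1 and min(l+m,l−m')=2 give 2 terms
  k=1: (−1)^0·4.8990/(2)·0.8546^3·0.5193^1 = +0.793906
  k=2: (−1)^1·4.8990/(2)·0.8546^1·0.5193^3 = -0.293173
d^2_{-1,0}(1.0921) = +0.793906 -0.293173 = +0.500733
Attach z-rotation phases: D = e^{-i(-1)(2.8701)}·(+0.500733)·e^{-i(0)(3.0394)} = -0.482392+0.134281i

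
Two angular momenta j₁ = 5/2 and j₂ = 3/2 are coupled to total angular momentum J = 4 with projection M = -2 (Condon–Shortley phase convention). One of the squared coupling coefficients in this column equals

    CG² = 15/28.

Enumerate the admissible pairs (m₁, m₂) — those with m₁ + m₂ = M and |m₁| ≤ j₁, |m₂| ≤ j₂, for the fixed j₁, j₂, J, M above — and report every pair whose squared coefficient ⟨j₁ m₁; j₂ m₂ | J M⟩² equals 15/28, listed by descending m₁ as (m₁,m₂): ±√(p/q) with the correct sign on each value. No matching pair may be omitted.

Admissible pairs with m₁+m₂ = M = -2: (-5/2,1/2), (-3/2,-1/2), (-1/2,-3/2)
  (m₁,m₂)=(-1/2,-3/2): CG² = 5/14, CG = +√(5/14)
  (m₁,m₂)=(-3/2,-1/2): CG² = 15/28, CG = +√(15/28)   ← matches the target
  (m₁,m₂)=(-5/2,1/2): CG² = 3/28, CG = +√(3/28)
Pairs with CG² = 15/28: (-3/2,-1/2): +√(15/28)

(-3/2,-1/2): +√(15/28)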